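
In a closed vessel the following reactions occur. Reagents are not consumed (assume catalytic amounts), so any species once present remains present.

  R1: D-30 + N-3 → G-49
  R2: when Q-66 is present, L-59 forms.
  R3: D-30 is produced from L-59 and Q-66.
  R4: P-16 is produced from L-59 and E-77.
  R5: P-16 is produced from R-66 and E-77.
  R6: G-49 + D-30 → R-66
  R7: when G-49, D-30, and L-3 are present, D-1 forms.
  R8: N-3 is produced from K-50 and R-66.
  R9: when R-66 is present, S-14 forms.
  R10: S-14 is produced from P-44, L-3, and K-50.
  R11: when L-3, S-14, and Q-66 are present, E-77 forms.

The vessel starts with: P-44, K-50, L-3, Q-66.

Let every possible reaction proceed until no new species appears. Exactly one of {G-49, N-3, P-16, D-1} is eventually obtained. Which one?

Q-66 present → L-59 forms (R2).
P-44, L-3, and K-50 present → S-14 forms (R10).
L-3, S-14, and Q-66 present → E-77 forms (R11).
L-59 and E-77 present → P-16 forms (R4).
G-49 would need D-30 and N-3 (R1), but N-3 never forms. N-3 would need K-50 and R-66 (R8), but R-66 never forms. D-1 would need G-49, D-30, and L-3 (R7), but G-49 never forms.

P-16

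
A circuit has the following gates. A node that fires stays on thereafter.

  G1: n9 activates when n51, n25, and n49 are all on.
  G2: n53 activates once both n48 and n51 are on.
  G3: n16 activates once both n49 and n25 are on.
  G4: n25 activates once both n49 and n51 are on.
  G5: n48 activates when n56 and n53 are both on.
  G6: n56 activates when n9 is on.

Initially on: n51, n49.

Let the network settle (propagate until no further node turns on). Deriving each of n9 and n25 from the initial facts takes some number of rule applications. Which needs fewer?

n25

n25: G4: n49 and n51 on → n25 on. [1 rule application]
n9: n49 and n51 are on, so n25 activates (G4). G1: n51, n25, and n49 on → n9 on. [2 rule applications]
n25 needs fewer.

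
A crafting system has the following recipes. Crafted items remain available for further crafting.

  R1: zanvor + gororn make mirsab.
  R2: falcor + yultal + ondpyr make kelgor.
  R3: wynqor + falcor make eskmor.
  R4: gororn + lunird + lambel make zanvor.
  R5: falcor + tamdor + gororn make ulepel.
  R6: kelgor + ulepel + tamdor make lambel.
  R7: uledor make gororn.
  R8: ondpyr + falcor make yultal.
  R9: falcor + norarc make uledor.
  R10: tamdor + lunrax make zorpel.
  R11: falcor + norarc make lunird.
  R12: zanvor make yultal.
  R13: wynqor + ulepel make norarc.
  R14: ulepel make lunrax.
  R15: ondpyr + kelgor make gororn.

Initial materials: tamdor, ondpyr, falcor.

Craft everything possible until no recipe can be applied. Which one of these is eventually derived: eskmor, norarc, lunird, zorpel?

Using R8, ondpyr and falcor make yultal.
Using R2, falcor, yultal, and ondpyr make kelgor.
ondpyr + kelgor → gororn (R15).
falcor + tamdor + gororn → ulepel (R5).
Using R14, ulepel makes lunrax.
Using R10, tamdor and lunrax make zorpel.
eskmor would need wynqor and falcor (R3), but wynqor is never obtained. lunird would need falcor and norarc (R11), but norarc is never obtained. norarc would need wynqor and ulepel (R13), but wynqor is never obtained.

zorpel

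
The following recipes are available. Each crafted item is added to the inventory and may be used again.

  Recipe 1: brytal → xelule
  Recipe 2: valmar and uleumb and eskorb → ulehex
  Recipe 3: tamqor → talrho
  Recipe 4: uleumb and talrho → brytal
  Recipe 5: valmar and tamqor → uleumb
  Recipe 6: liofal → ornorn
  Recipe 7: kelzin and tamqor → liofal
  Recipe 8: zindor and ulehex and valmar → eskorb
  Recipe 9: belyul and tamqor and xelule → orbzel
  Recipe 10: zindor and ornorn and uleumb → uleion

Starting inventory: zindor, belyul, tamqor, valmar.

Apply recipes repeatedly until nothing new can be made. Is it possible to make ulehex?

ulehex would need valmar, uleumb, and eskorb (Recipe 2), but eskorb is never obtained.

No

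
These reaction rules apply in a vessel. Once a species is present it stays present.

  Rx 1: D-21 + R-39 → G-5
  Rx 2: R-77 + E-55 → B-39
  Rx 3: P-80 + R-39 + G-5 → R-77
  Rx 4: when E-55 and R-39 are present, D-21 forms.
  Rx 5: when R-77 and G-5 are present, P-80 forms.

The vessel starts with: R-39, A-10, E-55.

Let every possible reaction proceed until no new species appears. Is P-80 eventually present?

No

P-80 would need R-77 and G-5 (Rx 5), but R-77 never forms.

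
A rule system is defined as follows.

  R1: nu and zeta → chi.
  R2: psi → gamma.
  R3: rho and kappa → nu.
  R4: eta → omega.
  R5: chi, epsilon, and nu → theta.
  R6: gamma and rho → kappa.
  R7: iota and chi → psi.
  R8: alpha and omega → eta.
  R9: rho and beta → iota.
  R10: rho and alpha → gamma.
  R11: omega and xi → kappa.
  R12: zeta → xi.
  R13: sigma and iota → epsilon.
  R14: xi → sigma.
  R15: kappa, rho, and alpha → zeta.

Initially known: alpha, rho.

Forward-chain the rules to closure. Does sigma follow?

Yes

From rho and alpha, R10 gives gamma.
gamma and rho hold, so kappa follows (R6).
kappa, rho, and alpha hold, so zeta follows (R15).
From zeta, R12 gives xi.
From xi, R14 gives sigma.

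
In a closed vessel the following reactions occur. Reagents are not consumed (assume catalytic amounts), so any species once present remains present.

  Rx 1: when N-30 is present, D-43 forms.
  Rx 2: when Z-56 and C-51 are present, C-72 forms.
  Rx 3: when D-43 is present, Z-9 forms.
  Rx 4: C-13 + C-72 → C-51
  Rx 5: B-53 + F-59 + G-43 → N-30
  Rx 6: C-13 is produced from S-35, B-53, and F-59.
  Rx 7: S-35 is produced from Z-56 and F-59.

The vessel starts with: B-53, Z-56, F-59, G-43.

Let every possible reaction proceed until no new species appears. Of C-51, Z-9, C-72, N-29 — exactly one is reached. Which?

B-53, F-59, and G-43 present → N-30 forms (Rx 5).
N-30 present → D-43 forms (Rx 1).
D-43 present → Z-9 forms (Rx 3).
C-72 would need Z-56 and C-51 (Rx 2), but C-51 never forms. No rule produces N-29, and it is not given. C-51 would need C-13 and C-72 (Rx 4), but C-72 never forms.

Z-9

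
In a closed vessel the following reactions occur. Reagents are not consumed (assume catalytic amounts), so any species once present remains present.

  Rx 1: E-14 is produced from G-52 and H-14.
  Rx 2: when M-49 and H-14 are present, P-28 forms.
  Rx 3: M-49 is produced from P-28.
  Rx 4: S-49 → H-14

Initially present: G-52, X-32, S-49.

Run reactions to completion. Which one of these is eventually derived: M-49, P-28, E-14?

E-14

S-49 present → H-14 forms (Rx 4).
G-52 and H-14 present → E-14 forms (Rx 1).
P-28 would need M-49 and H-14 (Rx 2), but M-49 never forms. M-49 would need P-28 (Rx 3), but P-28 never forms.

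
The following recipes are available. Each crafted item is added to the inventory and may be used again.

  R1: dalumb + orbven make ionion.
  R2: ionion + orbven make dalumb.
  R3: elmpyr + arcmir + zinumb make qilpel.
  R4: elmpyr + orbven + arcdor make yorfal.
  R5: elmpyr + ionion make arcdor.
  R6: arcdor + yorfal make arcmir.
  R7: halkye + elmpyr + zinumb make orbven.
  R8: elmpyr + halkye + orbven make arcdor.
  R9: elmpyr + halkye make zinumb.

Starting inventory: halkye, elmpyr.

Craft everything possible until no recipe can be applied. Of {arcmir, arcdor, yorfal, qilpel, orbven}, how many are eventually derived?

5

elmpyr + halkye → zinumb (R9).
Using R7, halkye, elmpyr, and zinumb make orbven.
elmpyr + halkye + orbven → arcdor (R8).
Using R4, elmpyr, orbven, and arcdor make yorfal.
arcdor + yorfal → arcmir (R6).
elmpyr + arcmir + zinumb → qilpel (R3).
arcmir: reached.
arcdor: reached.
yorfal: reached.
qilpel: reached.
orbven: reached.
All 5 are reached.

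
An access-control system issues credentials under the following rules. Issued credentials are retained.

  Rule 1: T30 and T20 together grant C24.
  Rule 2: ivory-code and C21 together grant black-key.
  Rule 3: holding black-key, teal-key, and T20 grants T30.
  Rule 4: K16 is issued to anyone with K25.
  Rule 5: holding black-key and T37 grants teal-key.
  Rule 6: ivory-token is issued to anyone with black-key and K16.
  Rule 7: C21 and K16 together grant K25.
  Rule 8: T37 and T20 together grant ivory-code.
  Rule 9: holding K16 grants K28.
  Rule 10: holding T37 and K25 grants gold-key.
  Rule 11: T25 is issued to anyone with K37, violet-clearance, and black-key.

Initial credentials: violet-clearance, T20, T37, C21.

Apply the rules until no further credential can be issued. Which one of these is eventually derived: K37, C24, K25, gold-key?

Holding T37 and T20 grants ivory-code (Rule 8).
Holding ivory-code and C21 grants black-key (Rule 2).
Holding black-key and T37 grants teal-key (Rule 5).
Holding black-key, teal-key, and T20 grants T30 (Rule 3).
Holding T30 and T20 grants C24 (Rule 1).
gold-key would need T37 and K25 (Rule 10), but K25 is never granted. K25 would need C21 and K16 (Rule 7), but K16 is never granted. No rule produces K37, and it is not given.

C24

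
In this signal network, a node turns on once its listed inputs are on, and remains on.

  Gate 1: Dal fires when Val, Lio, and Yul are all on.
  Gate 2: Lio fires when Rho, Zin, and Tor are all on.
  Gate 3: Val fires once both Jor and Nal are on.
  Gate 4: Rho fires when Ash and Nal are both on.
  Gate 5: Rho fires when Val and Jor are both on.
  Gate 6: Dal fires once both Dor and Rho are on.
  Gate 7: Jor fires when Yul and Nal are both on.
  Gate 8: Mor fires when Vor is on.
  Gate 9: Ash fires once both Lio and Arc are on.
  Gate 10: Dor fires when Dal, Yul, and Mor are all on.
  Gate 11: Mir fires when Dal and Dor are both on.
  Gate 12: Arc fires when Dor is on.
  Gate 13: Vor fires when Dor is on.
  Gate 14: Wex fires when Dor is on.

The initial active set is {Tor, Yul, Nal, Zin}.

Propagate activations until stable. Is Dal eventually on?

Gate 7: Yul and Nal on → Jor on.
Gate 3: Jor and Nal on → Val on.
Val and Jor are on, so Rho fires (Gate 5).
Gate 2: Rho, Zin, and Tor on → Lio on.
Val, Lio, and Yul are on, so Dal fires (Gate 1).

Yes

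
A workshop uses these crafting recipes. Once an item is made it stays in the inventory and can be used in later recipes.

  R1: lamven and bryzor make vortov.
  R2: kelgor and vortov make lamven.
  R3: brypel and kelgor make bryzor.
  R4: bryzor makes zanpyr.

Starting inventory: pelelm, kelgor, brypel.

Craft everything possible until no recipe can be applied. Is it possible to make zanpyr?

Yes

brypel and kelgor → bryzor (R3).
bryzor → zanpyr (R4).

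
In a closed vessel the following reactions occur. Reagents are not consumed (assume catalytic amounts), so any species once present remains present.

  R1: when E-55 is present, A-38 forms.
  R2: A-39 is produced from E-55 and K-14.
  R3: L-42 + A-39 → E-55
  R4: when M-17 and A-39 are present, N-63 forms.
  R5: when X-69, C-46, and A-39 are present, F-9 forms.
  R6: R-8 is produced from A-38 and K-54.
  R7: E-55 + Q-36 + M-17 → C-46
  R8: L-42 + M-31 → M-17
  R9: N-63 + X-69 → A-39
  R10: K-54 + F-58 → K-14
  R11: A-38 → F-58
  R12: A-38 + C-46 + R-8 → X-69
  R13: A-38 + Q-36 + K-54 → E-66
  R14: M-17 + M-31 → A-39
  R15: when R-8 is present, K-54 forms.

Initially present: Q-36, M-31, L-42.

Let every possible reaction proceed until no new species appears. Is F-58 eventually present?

Yes

L-42 and M-31 present → M-17 forms (R8).
M-17 and M-31 present → A-39 forms (R14).
L-42 and A-39 present → E-55 forms (R3).
E-55 present → A-38 forms (R1).
A-38 present → F-58 forms (R11).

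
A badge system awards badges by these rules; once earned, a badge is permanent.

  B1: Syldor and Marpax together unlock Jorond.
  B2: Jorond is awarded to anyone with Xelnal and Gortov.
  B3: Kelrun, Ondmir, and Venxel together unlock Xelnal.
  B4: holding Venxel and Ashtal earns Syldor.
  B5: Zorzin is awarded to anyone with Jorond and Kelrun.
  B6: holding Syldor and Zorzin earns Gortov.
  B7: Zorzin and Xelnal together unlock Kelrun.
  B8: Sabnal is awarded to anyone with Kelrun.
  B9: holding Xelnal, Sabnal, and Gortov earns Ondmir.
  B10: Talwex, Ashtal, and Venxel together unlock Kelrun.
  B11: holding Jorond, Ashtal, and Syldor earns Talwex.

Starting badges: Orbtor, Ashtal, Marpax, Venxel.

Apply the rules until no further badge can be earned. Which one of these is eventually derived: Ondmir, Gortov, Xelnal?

Gortov

With Venxel and Ashtal, Syldor is earned (B4).
With Syldor and Marpax, Jorond is earned (B1).
With Jorond, Ashtal, and Syldor, Talwex is earned (B11).
With Talwex, Ashtal, and Venxel, Kelrun is earned (B10).
With Jorond and Kelrun, Zorzin is earned (B5).
With Syldor and Zorzin, Gortov is earned (B6).
Ondmir would need Xelnal, Sabnal, and Gortov (B9), but Xelnal is never earned. Xelnal would need Kelrun, Ondmir, and Venxel (B3), but Ondmir is never earned.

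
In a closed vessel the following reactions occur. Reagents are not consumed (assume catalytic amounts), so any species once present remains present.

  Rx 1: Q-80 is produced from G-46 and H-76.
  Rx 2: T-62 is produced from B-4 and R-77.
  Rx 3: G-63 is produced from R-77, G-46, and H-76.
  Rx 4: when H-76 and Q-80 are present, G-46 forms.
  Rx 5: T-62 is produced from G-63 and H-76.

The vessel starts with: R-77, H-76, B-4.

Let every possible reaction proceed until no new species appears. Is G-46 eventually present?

G-46 would need H-76 and Q-80 (Rx 4), but Q-80 never forms.

No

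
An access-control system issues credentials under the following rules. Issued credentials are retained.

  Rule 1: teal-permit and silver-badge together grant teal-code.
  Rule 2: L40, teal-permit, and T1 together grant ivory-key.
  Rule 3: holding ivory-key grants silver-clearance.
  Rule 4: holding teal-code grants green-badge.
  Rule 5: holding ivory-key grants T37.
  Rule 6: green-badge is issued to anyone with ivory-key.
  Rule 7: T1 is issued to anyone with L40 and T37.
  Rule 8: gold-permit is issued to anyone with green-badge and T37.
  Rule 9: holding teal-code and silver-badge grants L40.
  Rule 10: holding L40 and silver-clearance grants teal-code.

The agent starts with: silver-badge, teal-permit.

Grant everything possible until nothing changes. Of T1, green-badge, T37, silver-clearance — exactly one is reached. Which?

Holding teal-permit and silver-badge grants teal-code (Rule 1).
Holding teal-code grants green-badge (Rule 4).
silver-clearance would need ivory-key (Rule 3), but ivory-key is never granted. T1 would need L40 and T37 (Rule 7), but T37 is never granted. T37 would need ivory-key (Rule 5), but ivory-key is never granted.

green-badge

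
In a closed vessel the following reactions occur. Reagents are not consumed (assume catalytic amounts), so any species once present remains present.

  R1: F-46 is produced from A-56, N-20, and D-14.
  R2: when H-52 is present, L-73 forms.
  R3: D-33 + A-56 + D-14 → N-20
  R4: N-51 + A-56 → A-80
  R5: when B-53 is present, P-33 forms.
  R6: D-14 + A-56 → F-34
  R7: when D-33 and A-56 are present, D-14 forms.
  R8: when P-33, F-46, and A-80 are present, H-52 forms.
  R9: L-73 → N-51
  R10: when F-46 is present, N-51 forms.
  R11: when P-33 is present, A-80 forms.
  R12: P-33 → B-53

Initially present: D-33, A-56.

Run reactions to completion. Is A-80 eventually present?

D-33 and A-56 present → D-14 forms (R7).
D-33, A-56, and D-14 present → N-20 forms (R3).
A-56, N-20, and D-14 present → F-46 forms (R1).
F-46 present → N-51 forms (R10).
N-51 and A-56 present → A-80 forms (R4).

Yes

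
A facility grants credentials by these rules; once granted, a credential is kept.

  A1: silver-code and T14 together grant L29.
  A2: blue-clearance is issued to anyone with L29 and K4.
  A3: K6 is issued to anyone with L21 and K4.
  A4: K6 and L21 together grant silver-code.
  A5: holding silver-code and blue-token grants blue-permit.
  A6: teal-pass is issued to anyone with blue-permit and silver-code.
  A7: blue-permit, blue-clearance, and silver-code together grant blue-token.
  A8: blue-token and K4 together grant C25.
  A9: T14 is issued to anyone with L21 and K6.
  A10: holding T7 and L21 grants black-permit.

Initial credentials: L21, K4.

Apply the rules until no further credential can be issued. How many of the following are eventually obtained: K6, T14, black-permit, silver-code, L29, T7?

Holding L21 and K4 grants K6 (A3).
Holding K6 and L21 grants silver-code (A4).
Holding L21 and K6 grants T14 (A9).
Holding silver-code and T14 grants L29 (A1).
K6: reached.
T14: reached.
black-permit would need T7 and L21 (A10), but T7 is never granted.
silver-code: reached.
L29: reached.
No rule produces T7, and it is not given.
Reached: K6, T14, silver-code, and L29 — 4 of the 6.

4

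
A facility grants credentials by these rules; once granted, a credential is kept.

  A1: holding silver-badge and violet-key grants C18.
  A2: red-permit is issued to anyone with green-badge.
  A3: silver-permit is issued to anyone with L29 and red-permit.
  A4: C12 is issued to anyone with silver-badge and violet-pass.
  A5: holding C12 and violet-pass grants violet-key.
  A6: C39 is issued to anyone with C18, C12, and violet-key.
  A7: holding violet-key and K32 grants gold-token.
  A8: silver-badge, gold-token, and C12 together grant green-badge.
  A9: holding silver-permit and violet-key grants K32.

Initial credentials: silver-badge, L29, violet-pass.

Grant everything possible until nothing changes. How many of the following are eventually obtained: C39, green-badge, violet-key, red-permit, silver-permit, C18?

3

Holding silver-badge and violet-pass grants C12 (A4).
Holding C12 and violet-pass grants violet-key (A5).
Holding silver-badge and violet-key grants C18 (A1).
Holding C18, C12, and violet-key grants C39 (A6).
C39: reached.
green-badge would need silver-badge, gold-token, and C12 (A8), but gold-token is never granted.
violet-key: reached.
red-permit would need green-badge (A2), but green-badge is never granted.
silver-permit would need L29 and red-permit (A3), but red-permit is never granted.
C18: reached.
Reached: C39, violet-key, and C18 — 3 of the 6.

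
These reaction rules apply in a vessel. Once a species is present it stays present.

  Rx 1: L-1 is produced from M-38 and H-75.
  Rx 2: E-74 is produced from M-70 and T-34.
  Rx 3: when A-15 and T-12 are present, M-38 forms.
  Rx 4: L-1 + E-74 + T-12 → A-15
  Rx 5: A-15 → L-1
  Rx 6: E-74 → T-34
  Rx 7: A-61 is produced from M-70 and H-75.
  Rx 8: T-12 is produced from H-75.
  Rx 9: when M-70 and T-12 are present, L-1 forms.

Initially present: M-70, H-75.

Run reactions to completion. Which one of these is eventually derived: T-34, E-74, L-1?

H-75 present → T-12 forms (Rx 8).
M-70 and T-12 present → L-1 forms (Rx 9).
E-74 would need M-70 and T-34 (Rx 2), but T-34 never forms. T-34 would need E-74 (Rx 6), but E-74 never forms.

L-1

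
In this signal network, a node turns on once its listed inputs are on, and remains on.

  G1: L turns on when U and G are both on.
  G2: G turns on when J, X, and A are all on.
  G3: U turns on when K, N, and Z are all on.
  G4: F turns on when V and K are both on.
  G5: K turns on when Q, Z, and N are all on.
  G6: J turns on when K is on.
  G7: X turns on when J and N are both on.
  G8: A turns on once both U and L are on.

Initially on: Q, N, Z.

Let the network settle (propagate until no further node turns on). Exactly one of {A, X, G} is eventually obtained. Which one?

Q, Z, and N are on, so K turns on (G5).
K is on, so J turns on (G6).
J and N are on, so X turns on (G7).
A would need U and L (G8), but L never turns on. G would need J, X, and A (G2), but A never turns on.

X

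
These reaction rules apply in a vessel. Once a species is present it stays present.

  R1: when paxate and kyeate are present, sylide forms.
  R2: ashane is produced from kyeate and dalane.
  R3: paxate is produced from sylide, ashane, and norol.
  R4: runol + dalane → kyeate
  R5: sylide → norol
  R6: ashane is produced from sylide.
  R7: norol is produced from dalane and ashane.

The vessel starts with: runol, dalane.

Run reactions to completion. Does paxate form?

No

paxate would need sylide, ashane, and norol (R3), but sylide never forms.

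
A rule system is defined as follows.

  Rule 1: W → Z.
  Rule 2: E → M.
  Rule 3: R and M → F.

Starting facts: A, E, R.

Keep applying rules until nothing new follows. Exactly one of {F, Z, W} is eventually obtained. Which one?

F

From E, Rule 2 gives M.
R and M hold, so F follows (Rule 3).
No rule produces W, and it is not given. Z would need W (Rule 1), but W is never established.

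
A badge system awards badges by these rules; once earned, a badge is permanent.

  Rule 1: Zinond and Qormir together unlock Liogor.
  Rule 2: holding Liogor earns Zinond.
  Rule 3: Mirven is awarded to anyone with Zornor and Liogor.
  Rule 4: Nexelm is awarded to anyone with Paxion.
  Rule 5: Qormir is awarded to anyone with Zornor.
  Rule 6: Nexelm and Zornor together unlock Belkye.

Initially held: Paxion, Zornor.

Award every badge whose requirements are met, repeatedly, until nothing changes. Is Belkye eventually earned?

With Paxion, Nexelm is earned (Rule 4).
With Nexelm and Zornor, Belkye is earned (Rule 6).

Yes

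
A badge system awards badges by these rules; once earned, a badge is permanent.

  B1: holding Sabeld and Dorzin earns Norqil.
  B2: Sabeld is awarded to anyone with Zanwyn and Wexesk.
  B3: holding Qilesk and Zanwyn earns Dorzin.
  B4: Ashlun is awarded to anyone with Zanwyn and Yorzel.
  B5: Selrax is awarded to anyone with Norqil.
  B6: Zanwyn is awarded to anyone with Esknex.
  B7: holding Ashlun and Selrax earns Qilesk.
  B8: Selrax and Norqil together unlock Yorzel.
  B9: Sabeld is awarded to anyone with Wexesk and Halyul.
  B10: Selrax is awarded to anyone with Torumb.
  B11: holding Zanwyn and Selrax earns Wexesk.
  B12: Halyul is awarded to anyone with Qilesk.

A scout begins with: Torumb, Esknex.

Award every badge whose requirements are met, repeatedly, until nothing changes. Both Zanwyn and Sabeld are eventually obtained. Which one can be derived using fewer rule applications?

Zanwyn

Zanwyn: With Esknex, Zanwyn is earned (B6). [1 rule application]
Sabeld: With Torumb, Selrax is earned (B10). With Esknex, Zanwyn is earned (B6). With Zanwyn and Selrax, Wexesk is earned (B11). With Zanwyn and Wexesk, Sabeld is earned (B2). [4 rule applications]
Zanwyn needs fewer.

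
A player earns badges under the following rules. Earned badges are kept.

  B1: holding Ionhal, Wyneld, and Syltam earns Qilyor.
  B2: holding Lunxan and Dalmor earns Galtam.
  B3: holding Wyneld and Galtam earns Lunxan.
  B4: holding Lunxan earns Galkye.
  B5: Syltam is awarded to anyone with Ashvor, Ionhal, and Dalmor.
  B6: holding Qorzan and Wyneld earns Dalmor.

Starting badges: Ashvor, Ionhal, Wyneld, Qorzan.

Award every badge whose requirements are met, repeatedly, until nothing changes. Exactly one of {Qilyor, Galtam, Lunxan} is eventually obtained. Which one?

With Qorzan and Wyneld, Dalmor is earned (B6).
With Ashvor, Ionhal, and Dalmor, Syltam is earned (B5).
With Ionhal, Wyneld, and Syltam, Qilyor is earned (B1).
Galtam would need Lunxan and Dalmor (B2), but Lunxan is never earned. Lunxan would need Wyneld and Galtam (B3), but Galtam is never earned.

Qilyor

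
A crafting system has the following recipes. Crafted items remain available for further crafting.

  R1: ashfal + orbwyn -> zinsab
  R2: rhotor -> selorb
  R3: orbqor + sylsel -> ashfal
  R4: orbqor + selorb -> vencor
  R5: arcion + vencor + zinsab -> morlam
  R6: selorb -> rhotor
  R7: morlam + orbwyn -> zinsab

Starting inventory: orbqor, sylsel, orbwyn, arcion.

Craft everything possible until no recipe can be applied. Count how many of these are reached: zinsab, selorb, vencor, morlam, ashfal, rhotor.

2

orbqor + sylsel -> ashfal (R3).
Using R1, ashfal and orbwyn make zinsab.
zinsab: reached.
selorb would need rhotor (R2), but rhotor is never obtained.
vencor would need orbqor and selorb (R4), but selorb is never obtained.
morlam would need arcion, vencor, and zinsab (R5), but vencor is never obtained.
ashfal: reached.
rhotor would need selorb (R6), but selorb is never obtained.
Reached: zinsab and ashfal — 2 of the 6.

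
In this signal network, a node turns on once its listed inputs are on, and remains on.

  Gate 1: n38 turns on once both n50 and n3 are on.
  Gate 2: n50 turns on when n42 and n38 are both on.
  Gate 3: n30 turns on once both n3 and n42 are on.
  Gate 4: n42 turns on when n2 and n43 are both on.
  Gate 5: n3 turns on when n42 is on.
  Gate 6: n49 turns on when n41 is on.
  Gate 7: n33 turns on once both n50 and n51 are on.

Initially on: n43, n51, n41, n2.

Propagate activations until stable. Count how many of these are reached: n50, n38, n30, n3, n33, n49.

3

Gate 4: n2 and n43 on → n42 on.
n41 is on, so n49 turns on (Gate 6).
n42 is on, so n3 turns on (Gate 5).
n3 and n42 are on, so n30 turns on (Gate 3).
n50 would need n42 and n38 (Gate 2), but n38 never turns on.
n38 would need n50 and n3 (Gate 1), but n50 never turns on.
n30: reached.
n3: reached.
n33 would need n50 and n51 (Gate 7), but n50 never turns on.
n49: reached.
Reached: n30, n3, and n49 — 3 of the 6.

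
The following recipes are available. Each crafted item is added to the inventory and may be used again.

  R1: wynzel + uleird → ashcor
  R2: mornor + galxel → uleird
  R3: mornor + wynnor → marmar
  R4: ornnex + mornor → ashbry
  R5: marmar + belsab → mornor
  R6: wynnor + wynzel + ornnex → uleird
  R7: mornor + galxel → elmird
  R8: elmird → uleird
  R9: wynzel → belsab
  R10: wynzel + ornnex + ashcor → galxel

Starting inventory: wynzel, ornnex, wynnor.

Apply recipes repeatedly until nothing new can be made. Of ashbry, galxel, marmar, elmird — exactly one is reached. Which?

wynnor + wynzel + ornnex → uleird (R6).
wynzel + uleird → ashcor (R1).
Using R10, wynzel, ornnex, and ashcor make galxel.
elmird would need mornor and galxel (R7), but mornor is never obtained. ashbry would need ornnex and mornor (R4), but mornor is never obtained. marmar would need mornor and wynnor (R3), but mornor is never obtained.

galxel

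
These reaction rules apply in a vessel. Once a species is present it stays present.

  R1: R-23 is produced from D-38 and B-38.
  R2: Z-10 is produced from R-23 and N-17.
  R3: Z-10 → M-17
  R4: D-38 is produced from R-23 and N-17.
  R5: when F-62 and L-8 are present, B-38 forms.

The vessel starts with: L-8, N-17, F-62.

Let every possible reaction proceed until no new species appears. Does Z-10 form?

No

Z-10 would need R-23 and N-17 (R2), but R-23 never forms.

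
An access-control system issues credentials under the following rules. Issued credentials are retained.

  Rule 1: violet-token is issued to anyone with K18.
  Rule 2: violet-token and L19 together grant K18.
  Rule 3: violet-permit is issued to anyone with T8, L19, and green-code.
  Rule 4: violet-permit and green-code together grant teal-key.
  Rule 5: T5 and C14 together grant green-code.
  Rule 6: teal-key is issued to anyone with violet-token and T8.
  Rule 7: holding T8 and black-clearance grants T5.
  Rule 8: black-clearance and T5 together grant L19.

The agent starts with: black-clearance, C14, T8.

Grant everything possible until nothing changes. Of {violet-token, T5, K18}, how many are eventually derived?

1

Holding T8 and black-clearance grants T5 (Rule 7).
violet-token would need K18 (Rule 1), but K18 is never granted.
T5: reached.
K18 would need violet-token and L19 (Rule 2), but violet-token is never granted.
Reached: T5 — 1 of the 3.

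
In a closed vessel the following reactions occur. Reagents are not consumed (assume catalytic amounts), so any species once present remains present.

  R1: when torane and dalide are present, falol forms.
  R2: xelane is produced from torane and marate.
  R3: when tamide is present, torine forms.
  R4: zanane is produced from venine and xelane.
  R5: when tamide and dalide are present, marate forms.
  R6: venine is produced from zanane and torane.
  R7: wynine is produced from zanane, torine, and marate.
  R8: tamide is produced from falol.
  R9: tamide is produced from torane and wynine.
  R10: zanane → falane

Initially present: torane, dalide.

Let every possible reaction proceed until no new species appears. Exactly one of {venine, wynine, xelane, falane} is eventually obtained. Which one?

torane and dalide present → falol forms (R1).
falol present → tamide forms (R8).
tamide and dalide present → marate forms (R5).
torane and marate present → xelane forms (R2).
venine would need zanane and torane (R6), but zanane never forms. wynine would need zanane, torine, and marate (R7), but zanane never forms. falane would need zanane (R10), but zanane never forms.

xelane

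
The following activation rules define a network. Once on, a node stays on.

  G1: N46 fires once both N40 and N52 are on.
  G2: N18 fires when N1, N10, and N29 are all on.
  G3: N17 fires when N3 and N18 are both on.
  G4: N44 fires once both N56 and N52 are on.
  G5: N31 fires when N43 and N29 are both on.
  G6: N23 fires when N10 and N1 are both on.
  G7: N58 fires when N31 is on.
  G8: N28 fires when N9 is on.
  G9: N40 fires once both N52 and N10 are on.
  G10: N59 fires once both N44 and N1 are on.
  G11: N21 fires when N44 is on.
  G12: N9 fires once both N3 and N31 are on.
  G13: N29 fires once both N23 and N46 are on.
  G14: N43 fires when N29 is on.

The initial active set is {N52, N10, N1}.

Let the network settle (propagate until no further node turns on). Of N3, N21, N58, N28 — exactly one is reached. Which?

N58

G6: N10 and N1 on → N23 on.
G9: N52 and N10 on → N40 on.
N40 and N52 are on, so N46 fires (G1).
G13: N23 and N46 on → N29 on.
G14: N29 on → N43 on.
N43 and N29 are on, so N31 fires (G5).
N31 is on, so N58 fires (G7).
N21 would need N44 (G11), but N44 never turns on. No rule produces N3, and it is not given. N28 would need N9 (G8), but N9 never turns on.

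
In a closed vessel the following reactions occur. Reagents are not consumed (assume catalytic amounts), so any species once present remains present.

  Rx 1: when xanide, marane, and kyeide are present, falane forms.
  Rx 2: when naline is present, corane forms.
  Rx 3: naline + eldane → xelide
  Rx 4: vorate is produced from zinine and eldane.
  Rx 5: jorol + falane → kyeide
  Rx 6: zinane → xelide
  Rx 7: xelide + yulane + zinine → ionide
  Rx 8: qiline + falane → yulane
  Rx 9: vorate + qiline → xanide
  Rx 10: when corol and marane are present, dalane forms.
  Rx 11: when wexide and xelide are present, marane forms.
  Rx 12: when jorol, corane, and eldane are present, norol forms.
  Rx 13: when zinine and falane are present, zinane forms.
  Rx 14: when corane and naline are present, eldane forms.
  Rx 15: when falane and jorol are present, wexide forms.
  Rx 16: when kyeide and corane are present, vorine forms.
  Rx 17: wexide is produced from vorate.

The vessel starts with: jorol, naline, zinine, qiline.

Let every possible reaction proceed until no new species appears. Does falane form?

No

falane would need xanide, marane, and kyeide (Rx 1), but kyeide never forms.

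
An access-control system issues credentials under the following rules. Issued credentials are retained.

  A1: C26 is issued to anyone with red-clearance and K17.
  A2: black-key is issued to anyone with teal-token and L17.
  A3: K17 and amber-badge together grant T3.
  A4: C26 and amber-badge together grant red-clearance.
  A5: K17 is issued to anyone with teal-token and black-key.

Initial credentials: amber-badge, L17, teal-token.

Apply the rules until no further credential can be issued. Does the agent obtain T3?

Holding teal-token and L17 grants black-key (A2).
Holding teal-token and black-key grants K17 (A5).
Holding K17 and amber-badge grants T3 (A3).

Yes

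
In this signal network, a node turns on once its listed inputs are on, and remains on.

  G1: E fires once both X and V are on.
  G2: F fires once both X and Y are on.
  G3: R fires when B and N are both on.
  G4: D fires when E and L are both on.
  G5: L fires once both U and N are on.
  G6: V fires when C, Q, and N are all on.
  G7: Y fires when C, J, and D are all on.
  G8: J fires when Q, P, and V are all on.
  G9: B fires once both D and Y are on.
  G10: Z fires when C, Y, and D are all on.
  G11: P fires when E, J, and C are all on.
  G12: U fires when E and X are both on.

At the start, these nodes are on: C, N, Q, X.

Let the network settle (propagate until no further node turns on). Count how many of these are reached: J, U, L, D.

3

C, Q, and N are on, so V fires (G6).
G1: X and V on → E on.
E and X are on, so U fires (G12).
U and N are on, so L fires (G5).
G4: E and L on → D on.
J would need Q, P, and V (G8), but P never turns on.
U: reached.
L: reached.
D: reached.
Reached: U, L, and D — 3 of the 4.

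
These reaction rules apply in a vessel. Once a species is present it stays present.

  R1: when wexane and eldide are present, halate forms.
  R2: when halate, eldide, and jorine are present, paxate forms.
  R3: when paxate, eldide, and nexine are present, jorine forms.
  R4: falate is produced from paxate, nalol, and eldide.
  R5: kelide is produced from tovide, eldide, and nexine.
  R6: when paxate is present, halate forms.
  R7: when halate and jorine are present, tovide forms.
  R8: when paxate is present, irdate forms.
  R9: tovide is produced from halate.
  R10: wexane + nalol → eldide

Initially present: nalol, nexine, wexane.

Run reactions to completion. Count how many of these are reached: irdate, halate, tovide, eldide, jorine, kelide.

wexane and nalol present → eldide forms (R10).
wexane and eldide present → halate forms (R1).
halate present → tovide forms (R9).
tovide, eldide, and nexine present → kelide forms (R5).
irdate would need paxate (R8), but paxate never forms.
halate: reached.
tovide: reached.
eldide: reached.
jorine would need paxate, eldide, and nexine (R3), but paxate never forms.
kelide: reached.
Reached: halate, tovide, eldide, and kelide — 4 of the 6.

4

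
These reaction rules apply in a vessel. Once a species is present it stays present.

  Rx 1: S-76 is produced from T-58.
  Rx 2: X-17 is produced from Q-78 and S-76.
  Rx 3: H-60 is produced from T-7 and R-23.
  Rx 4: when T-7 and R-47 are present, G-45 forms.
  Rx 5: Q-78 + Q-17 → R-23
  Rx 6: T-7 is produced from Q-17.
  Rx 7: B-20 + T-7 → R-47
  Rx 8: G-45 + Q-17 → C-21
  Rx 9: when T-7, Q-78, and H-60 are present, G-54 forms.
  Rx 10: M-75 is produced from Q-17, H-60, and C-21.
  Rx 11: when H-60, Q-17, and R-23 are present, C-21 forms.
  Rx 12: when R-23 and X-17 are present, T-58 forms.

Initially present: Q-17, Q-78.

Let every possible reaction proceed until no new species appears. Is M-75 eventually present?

Yes

Q-17 present → T-7 forms (Rx 6).
Q-78 and Q-17 present → R-23 forms (Rx 5).
T-7 and R-23 present → H-60 forms (Rx 3).
H-60, Q-17, and R-23 present → C-21 forms (Rx 11).
Q-17, H-60, and C-21 present → M-75 forms (Rx 10).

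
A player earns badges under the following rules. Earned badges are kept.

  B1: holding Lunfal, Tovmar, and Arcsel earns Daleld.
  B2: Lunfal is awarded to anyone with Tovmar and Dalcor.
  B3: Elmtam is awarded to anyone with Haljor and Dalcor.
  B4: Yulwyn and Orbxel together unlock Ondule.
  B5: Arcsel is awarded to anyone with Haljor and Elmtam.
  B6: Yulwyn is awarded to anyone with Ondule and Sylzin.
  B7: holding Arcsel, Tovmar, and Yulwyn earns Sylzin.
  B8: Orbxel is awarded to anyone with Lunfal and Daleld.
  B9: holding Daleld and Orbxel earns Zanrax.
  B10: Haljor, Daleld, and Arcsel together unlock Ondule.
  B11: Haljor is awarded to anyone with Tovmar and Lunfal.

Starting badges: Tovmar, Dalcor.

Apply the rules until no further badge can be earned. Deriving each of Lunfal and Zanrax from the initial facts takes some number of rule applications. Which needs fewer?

Lunfal: With Tovmar and Dalcor, Lunfal is earned (B2). [1 rule application]
Zanrax: With Tovmar and Dalcor, Lunfal is earned (B2). With Tovmar and Lunfal, Haljor is earned (B11). With Haljor and Dalcor, Elmtam is earned (B3). With Haljor and Elmtam, Arcsel is earned (B5). With Lunfal, Tovmar, and Arcsel, Daleld is earned (B1). With Lunfal and Daleld, Orbxel is earned (B8). With Daleld and Orbxel, Zanrax is earned (B9). [7 rule applications]
Lunfal needs fewer.

Lunfal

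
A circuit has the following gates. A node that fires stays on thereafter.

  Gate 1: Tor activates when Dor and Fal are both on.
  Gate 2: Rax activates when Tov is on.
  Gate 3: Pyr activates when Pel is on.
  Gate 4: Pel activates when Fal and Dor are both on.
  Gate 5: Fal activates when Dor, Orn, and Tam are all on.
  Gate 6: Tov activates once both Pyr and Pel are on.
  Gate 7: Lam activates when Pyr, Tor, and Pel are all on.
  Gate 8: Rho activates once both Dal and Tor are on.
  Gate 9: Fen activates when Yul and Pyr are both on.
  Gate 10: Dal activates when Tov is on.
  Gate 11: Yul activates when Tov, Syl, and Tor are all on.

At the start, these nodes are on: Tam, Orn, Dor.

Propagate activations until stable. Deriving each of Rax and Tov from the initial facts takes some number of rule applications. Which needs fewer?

Tov: Gate 5: Dor, Orn, and Tam on → Fal on. Gate 4: Fal and Dor on → Pel on. Pel is on, so Pyr activates (Gate 3). Pyr and Pel are on, so Tov activates (Gate 6). [4 rule applications]
Rax: Dor, Orn, and Tam are on, so Fal activates (Gate 5). Fal and Dor are on, so Pel activates (Gate 4). Gate 3: Pel on → Pyr on. Gate 6: Pyr and Pel on → Tov on. Tov is on, so Rax activates (Gate 2). [5 rule applications]
Tov needs fewer.

Tov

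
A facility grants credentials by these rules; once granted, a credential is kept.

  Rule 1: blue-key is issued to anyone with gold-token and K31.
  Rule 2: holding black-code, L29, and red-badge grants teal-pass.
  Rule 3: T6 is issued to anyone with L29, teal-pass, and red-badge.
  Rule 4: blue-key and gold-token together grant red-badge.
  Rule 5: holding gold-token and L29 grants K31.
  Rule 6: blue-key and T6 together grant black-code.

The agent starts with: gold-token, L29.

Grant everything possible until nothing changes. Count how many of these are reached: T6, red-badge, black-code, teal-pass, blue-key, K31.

Holding gold-token and L29 grants K31 (Rule 5).
Holding gold-token and K31 grants blue-key (Rule 1).
Holding blue-key and gold-token grants red-badge (Rule 4).
T6 would need L29, teal-pass, and red-badge (Rule 3), but teal-pass is never granted.
red-badge: reached.
black-code would need blue-key and T6 (Rule 6), but T6 is never granted.
teal-pass would need black-code, L29, and red-badge (Rule 2), but black-code is never granted.
blue-key: reached.
K31: reached.
Reached: red-badge, blue-key, and K31 — 3 of the 6.

3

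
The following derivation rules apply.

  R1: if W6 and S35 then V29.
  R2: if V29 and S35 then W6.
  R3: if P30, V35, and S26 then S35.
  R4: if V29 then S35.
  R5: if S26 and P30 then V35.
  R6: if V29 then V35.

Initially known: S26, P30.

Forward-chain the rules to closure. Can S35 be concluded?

From S26 and P30, R5 gives V35.
From P30, V35, and S26, R3 gives S35.

Yes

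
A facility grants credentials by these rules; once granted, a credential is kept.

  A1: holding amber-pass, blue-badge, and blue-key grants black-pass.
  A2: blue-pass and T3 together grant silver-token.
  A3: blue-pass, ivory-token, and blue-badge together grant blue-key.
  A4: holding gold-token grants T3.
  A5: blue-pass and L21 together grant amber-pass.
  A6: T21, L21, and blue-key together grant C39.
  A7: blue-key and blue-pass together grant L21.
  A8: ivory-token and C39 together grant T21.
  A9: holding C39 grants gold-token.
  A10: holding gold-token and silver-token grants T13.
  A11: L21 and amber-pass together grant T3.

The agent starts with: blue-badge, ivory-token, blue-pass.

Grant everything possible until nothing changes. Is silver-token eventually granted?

Yes

Holding blue-pass, ivory-token, and blue-badge grants blue-key (A3).
Holding blue-key and blue-pass grants L21 (A7).
Holding blue-pass and L21 grants amber-pass (A5).
Holding L21 and amber-pass grants T3 (A11).
Holding blue-pass and T3 grants silver-token (A2).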